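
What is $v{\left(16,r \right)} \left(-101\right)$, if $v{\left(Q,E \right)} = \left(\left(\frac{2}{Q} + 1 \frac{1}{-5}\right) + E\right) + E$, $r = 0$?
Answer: $\frac{303}{40} \approx 7.575$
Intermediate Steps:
$v{\left(Q,E \right)} = - \frac{1}{5} + 2 E + \frac{2}{Q}$ ($v{\left(Q,E \right)} = \left(\left(\frac{2}{Q} + 1 \left(- \frac{1}{5}\right)\right) + E\right) + E = \left(\left(\frac{2}{Q} - \frac{1}{5}\right) + E\right) + E = \left(\left(- \frac{1}{5} + \frac{2}{Q}\right) + E\right) + E = \left(- \frac{1}{5} + E + \frac{2}{Q}\right) + E = - \frac{1}{5} + 2 E + \frac{2}{Q}$)
$v{\left(16,r \right)} \left(-101\right) = \left(- \frac{1}{5} + 2 \cdot 0 + \frac{2}{16}\right) \left(-101\right) = \left(- \frac{1}{5} + 0 + 2 \cdot \frac{1}{16}\right) \left(-101\right) = \left(- \frac{1}{5} + 0 + \frac{1}{8}\right) \left(-101\right) = \left(- \frac{3}{40}\right) \left(-101\right) = \frac{303}{40}$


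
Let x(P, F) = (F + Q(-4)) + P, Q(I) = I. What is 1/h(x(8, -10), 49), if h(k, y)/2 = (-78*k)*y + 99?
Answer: 1/46062 ≈ 2.1710e-5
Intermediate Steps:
x(P, F) = -4 + F + P (x(P, F) = (F - 4) + P = (-4 + F) + P = -4 + F + P)
h(k, y) = 198 - 156*k*y (h(k, y) = 2*((-78*k)*y + 99) = 2*(-78*k*y + 99) = 2*(99 - 78*k*y) = 198 - 156*k*y)
1/h(x(8, -10), 49) = 1/(198 - 156*(-4 - 10 + 8)*49) = 1/(198 - 156*(-6)*49) = 1/(198 + 45864) = 1/46062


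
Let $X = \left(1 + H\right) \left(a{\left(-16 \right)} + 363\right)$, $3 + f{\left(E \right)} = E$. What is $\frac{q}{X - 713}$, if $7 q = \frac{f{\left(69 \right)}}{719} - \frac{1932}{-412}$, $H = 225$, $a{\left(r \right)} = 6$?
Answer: $\frac{354075}{42861747719} \approx 8.2609 \cdot 10^{-6}$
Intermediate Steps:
$f{\left(E \right)} = -3 + E$
$X = 83394$ ($X = \left(1 + 225\right) \left(6 + 363\right) = 226 \cdot 369 = 83394$)
$q = \frac{354075}{518399}$ ($q = \frac{\frac{-3 + 69}{719} - \frac{1932}{-412}}{7} = \frac{66 \cdot \frac{1}{719} - - \frac{483}{103}}{7} = \frac{\frac{66}{719} + \frac{483}{103}}{7} = \frac{1}{7} \cdot \frac{354075}{74057} = \frac{354075}{518399} \approx 0.68302$)
$\frac{q}{X - 713} = \frac{354075}{518399 \left(83394 - 713\right)} = \frac{354075}{518399 \cdot 82681} = \frac{354075}{518399} \cdot \frac{1}{82681} = \frac{354075}{42861747719}$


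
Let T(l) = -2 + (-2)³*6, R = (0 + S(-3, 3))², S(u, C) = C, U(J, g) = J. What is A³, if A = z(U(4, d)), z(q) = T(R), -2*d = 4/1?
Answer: -125000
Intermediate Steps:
d = -2 (d = -2/1 = -2 ≈ -2.0000)
R = 9 (R = (0 + 3)² = 3² = 9)
T(l) = -50 (T(l) = -2 - 8*6 = -2 - 48 = -50)
z(q) = -50
A = -50
A³ = (-50)³ = -125000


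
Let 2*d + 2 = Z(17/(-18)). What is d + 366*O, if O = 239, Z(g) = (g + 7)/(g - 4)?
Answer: 15570085/178 ≈ 87472.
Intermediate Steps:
Z(g) = (7 + g)/(-4 + g)
d = -287/178 (d = -1 + ((7 + 17/(-18))/(-4 + 17/(-18)))/2 = -1 + ((7 + 17*(-1/18))/(-4 + 17*(-1/18)))/2 = -1 + ((7 - 17/18)/(-4 - 17/18))/2 = -1 + ((109/18)/(-89/18))/2 = -1 + (-18/89*109/18)/2 = -1 + (½)*(-109/89) = -1 - 109/178 = -287/178 ≈ -1.6124)
d + 366*O = -287/178 + 366*239 = -287/178 + 87474 = 15570085/178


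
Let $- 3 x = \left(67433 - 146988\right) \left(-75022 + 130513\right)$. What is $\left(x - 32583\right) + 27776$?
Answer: $1471524028$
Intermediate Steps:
$x = 1471528835$ ($x = - \frac{\left(67433 - 146988\right) \left(-75022 + 130513\right)}{3} = - \frac{\left(-79555\right) 55491}{3} = \left(- \frac{1}{3}\right) \left(-4414586505\right) = 1471528835$)
$\left(x - 32583\right) + 27776 = \left(1471528835 - 32583\right) + 27776 = 1471496252 + 27776 = 1471524028$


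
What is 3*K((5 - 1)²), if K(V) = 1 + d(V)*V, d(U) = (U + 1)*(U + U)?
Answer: 26115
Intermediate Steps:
d(U) = 2*U*(1 + U) (d(U) = (1 + U)*(2*U) = 2*U*(1 + U))
K(V) = 1 + 2*V²*(1 + V) (K(V) = 1 + (2*V*(1 + V))*V = 1 + 2*V²*(1 + V))
3*K((5 - 1)²) = 3*(1 + 2*((5 - 1)²)²*(1 + (5 - 1)²)) = 3*(1 + 2*(4²)²*(1 + 4²)) = 3*(1 + 2*16²*(1 + 16)) = 3*(1 + 2*256*17) = 3*(1 + 8704) = 3*8705 = 26115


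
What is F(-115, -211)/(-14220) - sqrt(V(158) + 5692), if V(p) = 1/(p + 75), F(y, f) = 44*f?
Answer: 2321/3555 - sqrt(309013221)/233 ≈ -74.792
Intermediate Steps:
V(p) = 1/(75 + p)
F(-115, -211)/(-14220) - sqrt(V(158) + 5692) = (44*(-211))/(-14220) - sqrt(1/(75 + 158) + 5692) = -9284*(-1/14220) - sqrt(1/233 + 5692) = 2321/3555 - sqrt(1/233 + 5692) = 2321/3555 - sqrt(1326237/233) = 2321/3555 - sqrt(309013221)/233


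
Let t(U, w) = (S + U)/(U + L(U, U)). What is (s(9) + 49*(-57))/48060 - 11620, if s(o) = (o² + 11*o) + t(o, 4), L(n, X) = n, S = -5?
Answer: -1005227663/86508 ≈ -11620.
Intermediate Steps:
t(U, w) = (-5 + U)/(2*U) (t(U, w) = (-5 + U)/(U + U) = (-5 + U)/((2*U)) = (-5 + U)*(1/(2*U)) = (-5 + U)/(2*U))
s(o) = o² + 11*o + (-5 + o)/(2*o) (s(o) = (o² + 11*o) + (-5 + o)/(2*o) = o² + 11*o + (-5 + o)/(2*o))
(s(9) + 49*(-57))/48060 - 11620 = ((½)*(-5 + 9 + 2*9²*(11 + 9))/9 + 49*(-57))/48060 - 11620 = ((½)*(⅑)*(-5 + 9 + 2*81*20) - 2793)*(1/48060) - 11620 = ((½)*(⅑)*(-5 + 9 + 3240) - 2793)*(1/48060) - 11620 = ((½)*(⅑)*3244 - 2793)*(1/48060) - 11620 = (1622/9 - 2793)*(1/48060) - 11620 = -23515/9*1/48060 - 11620 = -4703/86508 - 11620 = -1005227663/86508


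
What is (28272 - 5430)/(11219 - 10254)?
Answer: 22842/965 ≈ 23.670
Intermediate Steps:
(28272 - 5430)/(11219 - 10254) = 22842/965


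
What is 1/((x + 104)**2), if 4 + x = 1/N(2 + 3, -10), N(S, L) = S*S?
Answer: 625/6255001 ≈ 9.9920e-5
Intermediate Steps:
N(S, L) = S**2
x = -99/25 (x = -4 + 1/((2 + 3)**2) = -4 + 1/(5**2) = -4 + 1/25 = -99/25 ≈ -3.9600)
1/((x + 104)**2) = 1/((-99/25 + 104)**2) = 1/((2501/25)**2) = 1/(6255001/625) = 625/6255001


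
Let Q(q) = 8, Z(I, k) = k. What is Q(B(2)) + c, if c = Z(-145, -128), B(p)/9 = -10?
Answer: -120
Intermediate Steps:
B(p) = -90 (B(p) = 9*(-10) = -90)
c = -128
Q(B(2)) + c = 8 - 128 = -120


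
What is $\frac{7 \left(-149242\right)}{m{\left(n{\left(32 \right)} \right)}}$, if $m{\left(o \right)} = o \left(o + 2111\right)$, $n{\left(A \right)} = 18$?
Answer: $- \frac{522347}{19161} \approx -27.261$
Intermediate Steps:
$m{\left(o \right)} = o \left(2111 + o\right)$
$\frac{7 \left(-149242\right)}{m{\left(n{\left(32 \right)} \right)}} = \frac{7 \left(-149242\right)}{18 \left(2111 + 18\right)} = - \frac{1044694}{18 \cdot 2129} = - \frac{1044694}{38322} = \left(-1044694\right) \frac{1}{38322} = - \frac{522347}{19161}$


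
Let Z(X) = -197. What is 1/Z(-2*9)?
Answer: -1/197 ≈ -0.0050761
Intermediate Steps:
1/Z(-2*9) = 1/(-197) = -1/197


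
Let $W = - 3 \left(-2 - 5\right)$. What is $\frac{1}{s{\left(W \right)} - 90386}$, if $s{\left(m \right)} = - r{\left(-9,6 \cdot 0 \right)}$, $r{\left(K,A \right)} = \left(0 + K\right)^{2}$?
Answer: $- \frac{1}{90467} \approx -1.1054 \cdot 10^{-5}$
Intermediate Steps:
$W = 21$ ($W = \left(-3\right) \left(-7\right) = 21$)
$r{\left(K,A \right)} = K^{2}$
$s{\left(m \right)} = -81$ ($s{\left(m \right)} = - \left(-9\right)^{2} = \left(-1\right) 81 = -81$)
$\frac{1}{s{\left(W \right)} - 90386} = \frac{1}{-81 - 90386} = \frac{1}{-90467} = - \frac{1}{90467}$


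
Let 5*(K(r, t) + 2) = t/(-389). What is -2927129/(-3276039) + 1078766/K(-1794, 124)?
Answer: -1145628809069854/2191670091 ≈ -5.2272e+5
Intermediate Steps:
K(r, t) = -2 - t/1945 (K(r, t) = -2 + (t/(-389))/5 = -2 + (t*(-1/389))/5 = -2 + (-t/389)/5 = -2 - t/1945)
-2927129/(-3276039) + 1078766/K(-1794, 124) = -2927129/(-3276039) + 1078766/(-2 - 1/1945*124) = -2927129*(-1/3276039) + 1078766/(-2 - 124/1945) = 2927129/3276039 + 1078766/(-4014/1945) = 2927129/3276039 + 1078766*(-1945/4014) = 2927129/3276039 - 1049099935/2007 = -1145628809069854/2191670091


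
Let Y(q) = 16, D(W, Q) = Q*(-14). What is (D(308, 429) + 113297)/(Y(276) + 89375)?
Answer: 107291/89391 ≈ 1.2002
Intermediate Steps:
D(W, Q) = -14*Q
(D(308, 429) + 113297)/(Y(276) + 89375) = (-14*429 + 113297)/(16 + 89375) = (-6006 + 113297)/89391 = 107291*(1/89391) = 107291/89391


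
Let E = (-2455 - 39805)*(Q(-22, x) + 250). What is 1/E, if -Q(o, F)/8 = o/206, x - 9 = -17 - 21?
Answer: -103/1091913880 ≈ -9.4330e-8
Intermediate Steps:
x = -29 (x = 9 + (-17 - 21) = 9 - 38 = -29)
Q(o, F) = -4*o/103 (Q(o, F) = -8*o/206 = -4*o/103)
E = -1091913880/103 (E = (-2455 - 39805)*(-4/103*(-22) + 250) = -42260*(88/103 + 250) = -42260*25838/103 = -1091913880/103 ≈ -1.0601e+7)
1/E = 1/(-1091913880/103) = -103/1091913880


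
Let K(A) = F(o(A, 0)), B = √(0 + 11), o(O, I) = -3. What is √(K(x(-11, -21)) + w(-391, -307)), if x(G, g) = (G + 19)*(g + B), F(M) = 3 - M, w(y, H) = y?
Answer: I*√385 ≈ 19.621*I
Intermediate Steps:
B = √11 ≈ 3.3166
x(G, g) = (19 + G)*(g + √11) (x(G, g) = (G + 19)*(g + √11) = (19 + G)*(g + √11))
K(A) = 6 (K(A) = 3 - 1*(-3) = 3 + 3 = 6)
√(K(x(-11, -21)) + w(-391, -307)) = √(6 - 391) = √(-385) = I*√385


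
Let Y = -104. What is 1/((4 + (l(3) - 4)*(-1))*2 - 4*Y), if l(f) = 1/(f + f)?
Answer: 3/1295 ≈ 0.0023166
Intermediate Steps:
l(f) = 1/(2*f)
1/((4 + (l(3) - 4)*(-1))*2 - 4*Y) = 1/((4 + ((1/2)/3 - 4)*(-1))*2 - 4*(-104)) = 1/((4 + ((1/2)*(1/3) - 4)*(-1))*2 + 416) = 1/((4 + (1/6 - 4)*(-1))*2 + 416) = 1/((4 - 23/6*(-1))*2 + 416) = 1/((4 + 23/6)*2 + 416) = 1/((47/6)*2 + 416) = 1/(47/3 + 416) = 1/(1295/3) = 3/1295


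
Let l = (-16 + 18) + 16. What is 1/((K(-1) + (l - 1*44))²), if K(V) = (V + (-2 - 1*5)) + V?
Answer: 1/1225 ≈ 0.00081633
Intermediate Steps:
K(V) = -7 + 2*V (K(V) = (V + (-2 - 5)) + V = (V - 7) + V = (-7 + V) + V = -7 + 2*V)
l = 18 (l = 2 + 16 = 18)
1/((K(-1) + (l - 1*44))²) = 1/(((-7 + 2*(-1)) + (18 - 1*44))²) = 1/(((-7 - 2) + (18 - 44))²) = 1/((-9 - 26)²) = 1/((-35)²) = 1/1225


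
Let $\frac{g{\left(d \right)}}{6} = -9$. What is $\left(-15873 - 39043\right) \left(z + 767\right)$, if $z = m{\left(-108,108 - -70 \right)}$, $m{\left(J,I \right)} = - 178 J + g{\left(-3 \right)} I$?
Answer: $-569973164$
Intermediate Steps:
$g{\left(d \right)} = -54$ ($g{\left(d \right)} = 6 \left(-9\right) = -54$)
$m{\left(J,I \right)} = - 178 J - 54 I$
$z = 9612$ ($z = \left(-178\right) \left(-108\right) - 54 \left(108 - -70\right) = 19224 - 54 \left(108 + 70\right) = 19224 - 9612 = 9612$)
$\left(-15873 - 39043\right) \left(z + 767\right) = \left(-15873 - 39043\right) \left(9612 + 767\right) = \left(-54916\right) 10379 = -569973164$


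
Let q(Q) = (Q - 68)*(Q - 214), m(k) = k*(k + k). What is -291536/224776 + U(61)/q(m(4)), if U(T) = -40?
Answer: -29986483/23011443 ≈ -1.3031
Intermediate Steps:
m(k) = 2*k² (m(k) = k*(2*k) = 2*k²)
q(Q) = (-214 + Q)*(-68 + Q) (q(Q) = (-68 + Q)*(-214 + Q) = (-214 + Q)*(-68 + Q))
-291536/224776 + U(61)/q(m(4)) = -291536/224776 - 40/(14552 + (2*4²)² - 564*4²) = -291536*1/224776 - 40/(14552 + (2*16)² - 564*16) = -36442/28097 - 40/(14552 + 32² - 282*32) = -36442/28097 - 40/(14552 + 1024 - 9024) = -36442/28097 - 40/6552 = -36442/28097 - 40*1/6552 = -36442/28097 - 5/819 = -29986483/23011443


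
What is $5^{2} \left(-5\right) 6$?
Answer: $-750$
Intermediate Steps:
$5^{2} \left(-5\right) 6 = 25 \left(-5\right) 6 = \left(-125\right) 6 = -750$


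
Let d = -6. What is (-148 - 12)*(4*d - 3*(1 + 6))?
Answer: 7200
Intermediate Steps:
(-148 - 12)*(4*d - 3*(1 + 6)) = (-148 - 12)*(4*(-6) - 3*(1 + 6)) = -160*(-24 - 3*7) = -160*(-24 - 21) = -160*(-45) = 7200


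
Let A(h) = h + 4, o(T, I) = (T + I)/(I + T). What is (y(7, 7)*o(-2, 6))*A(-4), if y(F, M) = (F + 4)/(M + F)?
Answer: 0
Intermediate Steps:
o(T, I) = 1 (o(T, I) = (I + T)/(I + T) = 1)
A(h) = 4 + h
y(F, M) = (4 + F)/(F + M)
(y(7, 7)*o(-2, 6))*A(-4) = (((4 + 7)/(7 + 7))*1)*(4 - 4) = ((11/14)*1)*0 = (11/14)*0 = 0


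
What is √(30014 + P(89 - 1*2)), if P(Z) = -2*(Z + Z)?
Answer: √29666 ≈ 172.24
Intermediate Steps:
P(Z) = -4*Z
√(30014 + P(89 - 1*2)) = √(30014 - 4*(89 - 1*2)) = √(30014 - 4*(89 - 2)) = √(30014 - 4*87) = √(30014 - 348) = √29666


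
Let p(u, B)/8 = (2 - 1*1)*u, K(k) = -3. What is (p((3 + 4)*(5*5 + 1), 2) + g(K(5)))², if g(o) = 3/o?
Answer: 2117025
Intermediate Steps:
p(u, B) = 8*u (p(u, B) = 8*((2 - 1*1)*u) = 8*((2 - 1)*u) = 8*(1*u) = 8*u)
(p((3 + 4)*(5*5 + 1), 2) + g(K(5)))² = (8*((3 + 4)*(5*5 + 1)) + 3/(-3))² = (8*(7*(25 + 1)) + 3*(-⅓))² = (8*(7*26) - 1)² = (8*182 - 1)² = (1456 - 1)² = 1455² = 2117025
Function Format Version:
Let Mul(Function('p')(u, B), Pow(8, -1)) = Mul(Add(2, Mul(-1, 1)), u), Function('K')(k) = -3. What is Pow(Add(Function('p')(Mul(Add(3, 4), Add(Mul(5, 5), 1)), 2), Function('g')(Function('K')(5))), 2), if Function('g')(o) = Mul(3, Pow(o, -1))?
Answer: 2117025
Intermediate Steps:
Function('p')(u, B) = Mul(8, u) (Function('p')(u, B) = Mul(8, Mul(Add(2, Mul(-1, 1)), u)) = Mul(8, Mul(Add(2, -1), u)) = Mul(8, Mul(1, u)) = Mul(8, u))
Pow(Add(Function('p')(Mul(Add(3, 4), Add(Mul(5, 5), 1)), 2), Function('g')(Function('K')(5))), 2) = Pow(Add(Mul(8, Mul(Add(3, 4), Add(Mul(5, 5), 1))), Mul(3, Pow(-3, -1))), 2) = Pow(Add(Mul(8, Mul(7, Add(25, 1))), Mul(3, Rational(-1, 3))), 2) = Pow(Add(Mul(8, Mul(7, 26)), -1), 2) = Pow(Add(Mul(8, 182), -1), 2) = Pow(Add(1456, -1), 2) = Pow(1455, 2) = 2117025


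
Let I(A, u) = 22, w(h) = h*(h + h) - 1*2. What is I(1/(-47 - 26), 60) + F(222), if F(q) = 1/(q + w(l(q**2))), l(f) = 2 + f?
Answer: 106880835865/4858219812 ≈ 22.000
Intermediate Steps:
w(h) = -2 + 2*h**2 (w(h) = h*(2*h) - 2 = 2*h**2 - 2 = -2 + 2*h**2)
F(q) = 1/(-2 + q + 2*(2 + q**2)**2) (F(q) = 1/(q + (-2 + 2*(2 + q**2)**2)) = 1/(-2 + q + 2*(2 + q**2)**2))
I(1/(-47 - 26), 60) + F(222) = 22 + 1/(-2 + 222 + 2*(2 + 222**2)**2) = 22 + 1/(-2 + 222 + 2*(2 + 49284)**2) = 22 + 1/(-2 + 222 + 2*49286**2) = 22 + 1/(-2 + 222 + 2*2429109796) = 22 + 1/(-2 + 222 + 4858219592) = 22 + 1/4858219812 = 106880835865/4858219812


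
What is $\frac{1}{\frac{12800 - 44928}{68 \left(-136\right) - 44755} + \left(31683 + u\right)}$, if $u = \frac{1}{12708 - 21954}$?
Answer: $\frac{55479082}{1757776755171} \approx 3.1562 \cdot 10^{-5}$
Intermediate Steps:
$u = - \frac{1}{9246}$ ($u = \frac{1}{-9246} = - \frac{1}{9246} \approx -0.00010815$)
$\frac{1}{\frac{12800 - 44928}{68 \left(-136\right) - 44755} + \left(31683 + u\right)} = \frac{1}{\frac{12800 - 44928}{68 \left(-136\right) - 44755} + \left(31683 - \frac{1}{9246}\right)} = \frac{1}{- \frac{32128}{-9248 - 44755} + \frac{292941017}{9246}} = \frac{1}{- \frac{32128}{-54003} + \frac{292941017}{9246}} = \frac{1}{\left(-32128\right) \left(- \frac{1}{54003}\right) + \frac{292941017}{9246}} = \frac{1}{\frac{32128}{54003} + \frac{292941017}{9246}} = \frac{1}{\frac{1757776755171}{55479082}} = \frac{55479082}{1757776755171}$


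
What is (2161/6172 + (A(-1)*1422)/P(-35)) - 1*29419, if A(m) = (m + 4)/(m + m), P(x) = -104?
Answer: -4717578363/160472 ≈ -29398.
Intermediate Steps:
A(m) = (4 + m)/(2*m) (A(m) = (4 + m)/((2*m)) = (4 + m)*(1/(2*m)) = (4 + m)/(2*m))
(2161/6172 + (A(-1)*1422)/P(-35)) - 1*29419 = (2161/6172 + (((1/2)*(4 - 1)/(-1))*1422)/(-104)) - 1*29419 = (2161*(1/6172) + (((1/2)*(-1)*3)*1422)*(-1/104)) - 29419 = (2161/6172 - 3/2*1422*(-1/104)) - 29419 = (2161/6172 - 2133*(-1/104)) - 29419 = (2161/6172 + 2133/104) - 29419 = 3347405/160472 - 29419 = -4717578363/160472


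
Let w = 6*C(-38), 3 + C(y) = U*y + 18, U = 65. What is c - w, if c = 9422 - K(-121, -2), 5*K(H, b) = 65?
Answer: 24139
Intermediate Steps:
K(H, b) = 13 (K(H, b) = (⅕)*65 = 13)
C(y) = 15 + 65*y (C(y) = -3 + (65*y + 18) = -3 + (18 + 65*y) = 15 + 65*y)
w = -14730 (w = 6*(15 + 65*(-38)) = 6*(15 - 2470) = 6*(-2455) = -14730)
c = 9409 (c = 9422 - 1*13 = 9422 - 13 = 9409)
c - w = 9409 - 1*(-14730) = 9409 + 14730 = 24139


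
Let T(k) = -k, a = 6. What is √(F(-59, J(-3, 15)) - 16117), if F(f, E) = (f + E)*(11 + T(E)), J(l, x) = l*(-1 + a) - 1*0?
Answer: I*√18041 ≈ 134.32*I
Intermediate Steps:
J(l, x) = 5*l (J(l, x) = l*(-1 + 6) - 1*0 = l*5 + 0 = 5*l + 0 = 5*l)
F(f, E) = (11 - E)*(E + f) (F(f, E) = (f + E)*(11 - E) = (E + f)*(11 - E) = (11 - E)*(E + f))
√(F(-59, J(-3, 15)) - 16117) = √((-(5*(-3))² + 11*(5*(-3)) + 11*(-59) - 1*5*(-3)*(-59)) - 16117) = √((-1*(-15)² + 11*(-15) - 649 - 1*(-15)*(-59)) - 16117) = √((-1*225 - 165 - 649 - 885) - 16117) = √((-225 - 165 - 649 - 885) - 16117) = √(-1924 - 16117) = √(-18041) = I*√18041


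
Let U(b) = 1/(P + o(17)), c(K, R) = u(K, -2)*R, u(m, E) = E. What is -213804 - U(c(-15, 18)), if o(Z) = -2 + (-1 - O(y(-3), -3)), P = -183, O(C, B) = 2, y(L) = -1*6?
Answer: -40195151/188 ≈ -2.1380e+5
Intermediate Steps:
y(L) = -6
c(K, R) = -2*R
o(Z) = -5 (o(Z) = -2 + (-1 - 1*2) = -2 + (-1 - 2) = -2 - 3 = -5)
U(b) = -1/188 (U(b) = 1/(-183 - 5) = 1/(-188) = -1/188)
-213804 - U(c(-15, 18)) = -213804 - 1*(-1/188) = -213804 + 1/188 = -40195151/188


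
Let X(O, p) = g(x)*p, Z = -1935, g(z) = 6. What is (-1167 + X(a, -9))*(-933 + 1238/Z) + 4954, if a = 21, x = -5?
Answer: 738478681/645 ≈ 1.1449e+6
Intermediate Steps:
X(O, p) = 6*p
(-1167 + X(a, -9))*(-933 + 1238/Z) + 4954 = (-1167 + 6*(-9))*(-933 + 1238/(-1935)) + 4954 = (-1167 - 54)*(-933 + 1238*(-1/1935)) + 4954 = -1221*(-933 - 1238/1935) + 4954 = -1221*(-1806593/1935) + 4954 = 735283351/645 + 4954 = 738478681/645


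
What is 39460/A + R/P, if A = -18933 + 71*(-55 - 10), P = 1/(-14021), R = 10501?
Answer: -866769634992/5887 ≈ -1.4723e+8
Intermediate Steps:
P = -1/14021 ≈ -7.1322e-5
A = -23548 (A = -18933 + 71*(-65) = -18933 - 4615 = -23548)
39460/A + R/P = 39460/(-23548) + 10501/(-1/14021) = 39460*(-1/23548) + 10501*(-14021) = -9865/5887 - 147234521 = -866769634992/5887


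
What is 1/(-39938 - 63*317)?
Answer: -1/59909 ≈ -1.6692e-5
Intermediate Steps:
1/(-39938 - 63*317) = 1/(-39938 - 19971) = 1/(-59909) = -1/59909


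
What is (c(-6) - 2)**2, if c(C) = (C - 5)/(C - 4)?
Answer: 81/100 ≈ 0.81000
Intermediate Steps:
c(C) = (-5 + C)/(-4 + C)
(c(-6) - 2)**2 = ((-5 - 6)/(-4 - 6) - 2)**2 = (-11/(-10) - 2)**2 = (-1/10*(-11) - 2)**2 = (11/10 - 2)**2 = (-9/10)**2 = 81/100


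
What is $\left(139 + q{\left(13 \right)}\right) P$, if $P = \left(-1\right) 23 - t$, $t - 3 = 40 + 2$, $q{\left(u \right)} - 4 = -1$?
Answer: $-9656$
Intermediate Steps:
$q{\left(u \right)} = 3$ ($q{\left(u \right)} = 4 - 1 = 3$)
$t = 45$ ($t = 3 + \left(40 + 2\right) = 3 + 42 = 45$)
$P = -68$ ($P = \left(-1\right) 23 - 45 = -23 - 45 = -68$)
$\left(139 + q{\left(13 \right)}\right) P = \left(139 + 3\right) \left(-68\right) = 142 \left(-68\right) = -9656$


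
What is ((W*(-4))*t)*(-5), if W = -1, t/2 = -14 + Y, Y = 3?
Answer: 440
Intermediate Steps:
t = -22 (t = 2*(-14 + 3) = 2*(-11) = -22)
((W*(-4))*t)*(-5) = (-1*(-4)*(-22))*(-5) = (4*(-22))*(-5) = -88*(-5) = 440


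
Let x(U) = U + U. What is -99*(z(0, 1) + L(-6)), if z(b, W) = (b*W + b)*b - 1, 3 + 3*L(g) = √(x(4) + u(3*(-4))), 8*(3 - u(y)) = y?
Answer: 198 - 165*√2/2 ≈ 81.327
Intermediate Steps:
u(y) = 3 - y/8
x(U) = 2*U
L(g) = -1 + 5*√2/6 (L(g) = -1 + √(2*4 + (3 - 3*(-4)/8))/3 = -1 + √(8 + (3 - ⅛*(-12)))/3 = -1 + √(8 + (3 + 3/2))/3 = -1 + √(8 + 9/2)/3 = -1 + √(25/2)/3 = -1 + (5*√2/2)/3 = -1 + 5*√2/6)
z(b, W) = -1 + b*(b + W*b) (z(b, W) = (W*b + b)*b - 1 = (b + W*b)*b - 1 = b*(b + W*b) - 1 = -1 + b*(b + W*b))
-99*(z(0, 1) + L(-6)) = -99*((-1 + 0² + 1*0²) + (-1 + 5*√2/6)) = -99*((-1 + 0 + 1*0) + (-1 + 5*√2/6)) = -99*((-1 + 0 + 0) + (-1 + 5*√2/6)) = -99*(-1 + (-1 + 5*√2/6)) = -99*(-2 + 5*√2/6) = 198 - 165*√2/2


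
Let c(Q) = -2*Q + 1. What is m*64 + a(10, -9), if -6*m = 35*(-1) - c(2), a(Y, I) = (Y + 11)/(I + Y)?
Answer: 1087/3 ≈ 362.33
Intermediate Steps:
c(Q) = 1 - 2*Q
a(Y, I) = (11 + Y)/(I + Y)
m = 16/3 (m = -(35*(-1) - (1 - 2*2))/6 = -(-35 - (1 - 4))/6 = -(-35 - 1*(-3))/6 = -(-35 + 3)/6 = -⅙*(-32) = 16/3 ≈ 5.3333)
m*64 + a(10, -9) = (16/3)*64 + (11 + 10)/(-9 + 10) = 1024/3 + 21/1 = 1024/3 + 1*21 = 1024/3 + 21 = 1087/3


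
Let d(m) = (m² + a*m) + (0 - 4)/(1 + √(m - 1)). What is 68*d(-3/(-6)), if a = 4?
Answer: -85/3 + 272*I*√2/3 ≈ -28.333 + 128.22*I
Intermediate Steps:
d(m) = m² - 4/(1 + √(-1 + m)) + 4*m (d(m) = (m² + 4*m) + (0 - 4)/(1 + √(m - 1)) = (m² + 4*m) - 4/(1 + √(-1 + m)) = m² - 4/(1 + √(-1 + m)) + 4*m)
68*d(-3/(-6)) = 68*((-4 + (-3/(-6))² + 4*(-3/(-6)) + (-3/(-6))²*√(-1 - 3/(-6)) + 4*(-3/(-6))*√(-1 - 3/(-6)))/(1 + √(-1 - 3/(-6)))) = 68*((-4 + (-3*(-⅙))² + 4*(-3*(-⅙)) + (-3*(-⅙))²*√(-1 - 3*(-⅙)) + 4*(-3*(-⅙))*√(-1 - 3*(-⅙)))/(1 + √(-1 - 3*(-⅙)))) = 68*((-4 + (½)² + 4*(½) + (½)²*√(-1 + ½) + 4*(½)*√(-1 + ½))/(1 + √(-1 + ½))) = 68*((-4 + ¼ + 2 + √(-½)/4 + 4*(½)*√(-½))/(1 + √(-½))) = 68*((-4 + ¼ + 2 + (I*√2/2)/4 + 4*(½)*(I*√2/2))/(1 + I*√2/2)) = 68*((-4 + ¼ + 2 + I*√2/8 + I*√2)/(1 + I*√2/2)) = 68*((-7/4 + 9*I*√2/8)/(1 + I*√2/2)) = 68*(-7/4 + 9*I*√2/8)/(1 + I*√2/2)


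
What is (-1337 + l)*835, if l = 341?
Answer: -831660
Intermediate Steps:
(-1337 + l)*835 = (-1337 + 341)*835 = -996*835 = -831660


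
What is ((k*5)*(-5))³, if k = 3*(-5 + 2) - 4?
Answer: 34328125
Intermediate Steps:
k = -13 (k = 3*(-3) - 4 = -9 - 4 = -13)
((k*5)*(-5))³ = (-13*5*(-5))³ = (-65*(-5))³ = 325³ = 34328125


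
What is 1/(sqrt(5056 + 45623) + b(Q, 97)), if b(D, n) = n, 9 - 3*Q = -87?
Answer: -97/41270 + 3*sqrt(5631)/41270 ≈ 0.0031044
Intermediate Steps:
Q = 32 (Q = 3 - 1/3*(-87) = 3 + 29 = 32)
1/(sqrt(5056 + 45623) + b(Q, 97)) = 1/(sqrt(5056 + 45623) + 97) = 1/(sqrt(50679) + 97) = 1/(3*sqrt(5631) + 97) = 1/(97 + 3*sqrt(5631))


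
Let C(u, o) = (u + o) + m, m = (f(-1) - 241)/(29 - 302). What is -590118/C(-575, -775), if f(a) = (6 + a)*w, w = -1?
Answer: 26850369/61384 ≈ 437.42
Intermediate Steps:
f(a) = -6 - a (f(a) = (6 + a)*(-1) = -6 - a)
m = 82/91 (m = ((-6 - 1*(-1)) - 241)/(29 - 302) = ((-6 + 1) - 241)/(-273) = (-5 - 241)*(-1/273) = -246*(-1/273) = 82/91 ≈ 0.90110)
C(u, o) = 82/91 + o + u (C(u, o) = (u + o) + 82/91 = (o + u) + 82/91 = 82/91 + o + u)
-590118/C(-575, -775) = -590118/(82/91 - 775 - 575) = -590118/(-122768/91) = -590118*(-91/122768) = 26850369/61384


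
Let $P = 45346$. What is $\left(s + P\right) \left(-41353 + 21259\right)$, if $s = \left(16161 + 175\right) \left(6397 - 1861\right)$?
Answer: $-1489878511548$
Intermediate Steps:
$s = 74100096$ ($s = 16336 \cdot 4536 = 74100096$)
$\left(s + P\right) \left(-41353 + 21259\right) = \left(74100096 + 45346\right) \left(-41353 + 21259\right) = 74145442 \left(-20094\right) = -1489878511548$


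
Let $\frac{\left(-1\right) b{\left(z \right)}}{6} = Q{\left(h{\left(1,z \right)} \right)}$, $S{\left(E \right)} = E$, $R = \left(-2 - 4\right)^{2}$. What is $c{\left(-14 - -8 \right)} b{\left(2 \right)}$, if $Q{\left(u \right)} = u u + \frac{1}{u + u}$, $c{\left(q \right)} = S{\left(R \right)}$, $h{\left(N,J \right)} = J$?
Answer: $-918$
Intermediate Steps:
$R = 36$ ($R = \left(-6\right)^{2} = 36$)
$c{\left(q \right)} = 36$
$Q{\left(u \right)} = u^{2} + \frac{1}{2 u}$
$b{\left(z \right)} = - \frac{6 \left(\frac{1}{2} + z^{3}\right)}{z}$ ($b{\left(z \right)} = - 6 \frac{\frac{1}{2} + z^{3}}{z} = - \frac{6 \left(\frac{1}{2} + z^{3}\right)}{z}$)
$c{\left(-14 - -8 \right)} b{\left(2 \right)} = 36 \frac{3 \left(-1 - 2 \cdot 2^{3}\right)}{2} = 36 \cdot 3 \cdot \frac{1}{2} \left(-1 - 16\right) = 36 \cdot 3 \cdot \frac{1}{2} \left(-17\right) = 36 \left(- \frac{51}{2}\right) = -918$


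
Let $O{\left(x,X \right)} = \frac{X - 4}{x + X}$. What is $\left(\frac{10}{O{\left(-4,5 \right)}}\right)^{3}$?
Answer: $1000$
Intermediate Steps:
$O{\left(x,X \right)} = \frac{-4 + X}{X + x}$
$\left(\frac{10}{O{\left(-4,5 \right)}}\right)^{3} = \left(\frac{10}{\frac{1}{5 - 4} \left(-4 + 5\right)}\right)^{3} = \left(\frac{10}{1^{-1} \cdot 1}\right)^{3} = \left(\frac{10}{1 \cdot 1}\right)^{3} = \left(\frac{10}{1}\right)^{3} = \left(10 \cdot 1\right)^{3} = 10^{3} = 1000$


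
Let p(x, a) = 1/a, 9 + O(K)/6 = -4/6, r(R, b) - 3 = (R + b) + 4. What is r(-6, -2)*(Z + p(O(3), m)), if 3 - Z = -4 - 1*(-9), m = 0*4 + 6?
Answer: 11/6 ≈ 1.8333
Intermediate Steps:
m = 6 (m = 0 + 6 = 6)
r(R, b) = 7 + R + b (r(R, b) = 3 + ((R + b) + 4) = 3 + (4 + R + b) = 7 + R + b)
O(K) = -58 (O(K) = -54 + 6*(-4/6) = -54 + 6*(-4*⅙) = -54 + 6*(-⅔) = -54 - 4 = -58)
Z = -2 (Z = 3 - (-4 - 1*(-9)) = 3 - (-4 + 9) = 3 - 1*5 = 3 - 5 = -2)
r(-6, -2)*(Z + p(O(3), m)) = (7 - 6 - 2)*(-2 + 1/6) = -(-2 + ⅙) = -1*(-11/6) = 11/6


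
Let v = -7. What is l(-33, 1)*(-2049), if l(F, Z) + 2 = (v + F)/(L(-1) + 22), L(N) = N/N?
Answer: 176214/23 ≈ 7661.5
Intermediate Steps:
L(N) = 1
l(F, Z) = -53/23 + F/23 (l(F, Z) = -2 + (-7 + F)/(1 + 22) = -2 + (-7 + F)/23 = -2 + (-7 + F)*(1/23) = -2 + (-7/23 + F/23) = -53/23 + F/23)
l(-33, 1)*(-2049) = (-53/23 + (1/23)*(-33))*(-2049) = (-53/23 - 33/23)*(-2049) = -86/23*(-2049) = 176214/23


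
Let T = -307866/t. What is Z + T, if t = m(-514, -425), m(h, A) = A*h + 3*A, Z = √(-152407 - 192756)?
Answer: -307866/217175 + I*√345163 ≈ -1.4176 + 587.51*I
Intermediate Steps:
Z = I*√345163 (Z = √(-345163) = I*√345163 ≈ 587.51*I)
m(h, A) = 3*A + A*h
t = 217175 (t = -425*(3 - 514) = -425*(-511) = 217175)
T = -307866/217175 ≈ -1.4176
Z + T = I*√345163 - 307866/217175 = -307866/217175 + I*√345163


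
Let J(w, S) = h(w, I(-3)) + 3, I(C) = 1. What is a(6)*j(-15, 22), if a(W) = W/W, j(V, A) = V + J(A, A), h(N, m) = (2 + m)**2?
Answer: -3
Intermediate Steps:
J(w, S) = 12 (J(w, S) = (2 + 1)**2 + 3 = 3**2 + 3 = 9 + 3 = 12)
j(V, A) = 12 + V (j(V, A) = V + 12 = 12 + V)
a(W) = 1
a(6)*j(-15, 22) = 1*(12 - 15) = 1*(-3) = -3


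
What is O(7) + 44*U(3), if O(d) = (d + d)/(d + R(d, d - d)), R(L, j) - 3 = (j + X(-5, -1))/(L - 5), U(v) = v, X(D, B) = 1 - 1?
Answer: 667/5 ≈ 133.40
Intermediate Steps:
X(D, B) = 0
R(L, j) = 3 + j/(-5 + L) (R(L, j) = 3 + (j + 0)/(L - 5) = 3 + j/(-5 + L))
O(d) = 2*d/(d + (-15 + 3*d)/(-5 + d)) (O(d) = (d + d)/(d + (-15 + (d - d) + 3*d)/(-5 + d)) = (2*d)/(d + (-15 + 0 + 3*d)/(-5 + d)) = (2*d)/(d + (-15 + 3*d)/(-5 + d)) = 2*d/(d + (-15 + 3*d)/(-5 + d)))
O(7) + 44*U(3) = 2*7/(3 + 7) + 44*3 = 2*7/10 + 132 = 2*7*(⅒) + 132 = 7/5 + 132 = 667/5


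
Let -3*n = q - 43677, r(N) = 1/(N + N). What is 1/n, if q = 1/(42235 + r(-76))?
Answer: 19259157/280394066611 ≈ 6.8686e-5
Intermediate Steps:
r(N) = 1/(2*N)
q = 152/6419719 (q = 1/(42235 + (½)/(-76)) = 1/(42235 + (½)*(-1/76)) = 1/(42235 - 1/152) = 1/(6419719/152) = 152/6419719 ≈ 2.3677e-5)
n = 280394066611/19259157 (n = -(152/6419719 - 43677)/3 = -⅓*(-280394066611/6419719) = 280394066611/19259157 ≈ 14559.)
1/n = 1/(280394066611/19259157) = 19259157/280394066611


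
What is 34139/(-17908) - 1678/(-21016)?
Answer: -1161175/635734 ≈ -1.8265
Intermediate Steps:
34139/(-17908) - 1678/(-21016) = 34139*(-1/17908) - 1678*(-1/21016) = -34139/17908 + 839/10508 = -1161175/635734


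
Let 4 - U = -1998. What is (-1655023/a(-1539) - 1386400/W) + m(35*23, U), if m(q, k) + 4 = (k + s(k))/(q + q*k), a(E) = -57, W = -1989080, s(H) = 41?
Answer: 132685582261911652/4570291960185 ≈ 29032.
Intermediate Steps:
U = 2002 (U = 4 - 1*(-1998) = 4 + 1998 = 2002)
m(q, k) = -4 + (41 + k)/(q + k*q) (m(q, k) = -4 + (k + 41)/(q + q*k) = -4 + (41 + k)/(q + k*q))
(-1655023/a(-1539) - 1386400/W) + m(35*23, U) = (-1655023/(-57) - 1386400/(-1989080)) + (41 + 2002 - 140*23 - 4*2002*35*23)/(((35*23))*(1 + 2002)) = (-1655023*(-1/57) - 1386400*(-1/1989080)) + (41 + 2002 - 4*805 - 4*2002*805)/(805*2003) = (1655023/57 + 34660/49727) + (1/805)*(1/2003)*(41 + 2002 - 3220 - 6446440) = 82301304341/2834439 + (1/805)*(1/2003)*(-6447617) = 82301304341/2834439 - 6447617/1612415 = 132685582261911652/4570291960185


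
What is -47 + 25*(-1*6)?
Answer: -197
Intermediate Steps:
-47 + 25*(-1*6) = -47 + 25*(-6) = -47 - 150 = -197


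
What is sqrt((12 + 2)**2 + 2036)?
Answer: 6*sqrt(62) ≈ 47.244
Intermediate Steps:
sqrt((12 + 2)**2 + 2036) = sqrt(14**2 + 2036) = sqrt(196 + 2036) = sqrt(2232) = 6*sqrt(62)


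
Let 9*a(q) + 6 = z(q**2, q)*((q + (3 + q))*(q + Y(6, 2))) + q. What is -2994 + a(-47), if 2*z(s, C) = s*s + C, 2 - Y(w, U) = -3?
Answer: 9324953575/9 ≈ 1.0361e+9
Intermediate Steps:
Y(w, U) = 5 (Y(w, U) = 2 - 1*(-3) = 2 + 3 = 5)
z(s, C) = C/2 + s**2/2 (z(s, C) = (s*s + C)/2 = (s**2 + C)/2 = (C + s**2)/2 = C/2 + s**2/2)
a(q) = -2/3 + q/9 + (3 + 2*q)*(5 + q)*(q/2 + q**4/2)/9 (a(q) = -2/3 + ((q/2 + (q**2)**2/2)*((q + (3 + q))*(q + 5)) + q)/9 = -2/3 + ((q/2 + q**4/2)*((3 + 2*q)*(5 + q)) + q)/9 = -2/3 + ((3 + 2*q)*(5 + q)*(q/2 + q**4/2) + q)/9 = -2/3 + (q + (3 + 2*q)*(5 + q)*(q/2 + q**4/2))/9 = -2/3 + (q/9 + (3 + 2*q)*(5 + q)*(q/2 + q**4/2)/9) = -2/3 + q/9 + (3 + 2*q)*(5 + q)*(q/2 + q**4/2)/9)
-2994 + a(-47) = -2994 + (-2/3 + (5/6)*(-47)**4 + (17/18)*(-47) + (1/9)*(-47)**3*(1 + (-47)**3) + (13/18)*(-47)**2*(1 + (-47)**3)) = -2994 + (-2/3 + (5/6)*4879681 - 799/18 + (1/9)*(-103823)*(1 - 103823) + (13/18)*2209*(1 - 103823)) = -2994 + (-2/3 + 24398405/6 - 799/18 + (1/9)*(-103823)*(-103822) + (13/18)*2209*(-103822)) = -2994 + (-2/3 + 24398405/6 - 799/18 + 10779111506/9 - 1490728187/9) = -2994 + 9324980521/9 = 9324953575/9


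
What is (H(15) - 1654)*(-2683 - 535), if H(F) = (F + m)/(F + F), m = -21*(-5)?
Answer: 5309700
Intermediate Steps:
m = 105
H(F) = (105 + F)/(2*F) (H(F) = (F + 105)/(F + F) = (105 + F)/((2*F)) = (105 + F)*(1/(2*F)) = (105 + F)/(2*F))
(H(15) - 1654)*(-2683 - 535) = ((1/2)*(105 + 15)/15 - 1654)*(-2683 - 535) = ((1/2)*(1/15)*120 - 1654)*(-3218) = (4 - 1654)*(-3218) = -1650*(-3218) = 5309700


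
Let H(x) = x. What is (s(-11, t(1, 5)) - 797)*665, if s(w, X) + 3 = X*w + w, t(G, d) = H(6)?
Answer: -583205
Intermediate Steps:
t(G, d) = 6
s(w, X) = -3 + w + X*w (s(w, X) = -3 + (X*w + w) = -3 + (w + X*w) = -3 + w + X*w)
(s(-11, t(1, 5)) - 797)*665 = ((-3 - 11 + 6*(-11)) - 797)*665 = ((-3 - 11 - 66) - 797)*665 = (-80 - 797)*665 = -877*665 = -583205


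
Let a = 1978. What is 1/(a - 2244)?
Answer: -1/266 ≈ -0.0037594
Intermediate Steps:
1/(a - 2244) = 1/(1978 - 2244) = 1/(-266) = -1/266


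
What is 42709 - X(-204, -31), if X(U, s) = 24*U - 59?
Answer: 47664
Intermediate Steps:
X(U, s) = -59 + 24*U
42709 - X(-204, -31) = 42709 - (-59 + 24*(-204)) = 42709 - (-59 - 4896) = 42709 - 1*(-4955) = 42709 + 4955 = 47664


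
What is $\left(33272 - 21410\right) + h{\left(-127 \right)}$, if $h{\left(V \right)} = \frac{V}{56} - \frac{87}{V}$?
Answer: $\frac{84351287}{7112} \approx 11860.0$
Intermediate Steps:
$h{\left(V \right)} = - \frac{87}{V} + \frac{V}{56}$ ($h{\left(V \right)} = V \frac{1}{56} - \frac{87}{V} = \frac{V}{56} - \frac{87}{V} = - \frac{87}{V} + \frac{V}{56}$)
$\left(33272 - 21410\right) + h{\left(-127 \right)} = \left(33272 - 21410\right) + \left(- \frac{87}{-127} + \frac{1}{56} \left(-127\right)\right) = 11862 - \frac{11257}{7112} = \frac{84351287}{7112}$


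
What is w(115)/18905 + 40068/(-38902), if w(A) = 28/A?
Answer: -821790074/797885525 ≈ -1.0300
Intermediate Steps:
w(115)/18905 + 40068/(-38902) = (28/115)/18905 + 40068/(-38902) = (28*(1/115))*(1/18905) + 40068*(-1/38902) = (28/115)*(1/18905) - 378/367 = 28/2174075 - 378/367 = -821790074/797885525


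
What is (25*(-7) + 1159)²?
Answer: 968256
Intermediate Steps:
(25*(-7) + 1159)² = (-175 + 1159)² = 984² = 968256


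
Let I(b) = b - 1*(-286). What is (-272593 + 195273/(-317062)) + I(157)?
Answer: -86288618573/317062 ≈ -2.7215e+5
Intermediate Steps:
I(b) = 286 + b (I(b) = b + 286 = 286 + b)
(-272593 + 195273/(-317062)) + I(157) = (-272593 + 195273/(-317062)) + (286 + 157) = (-272593 + 195273*(-1/317062)) + 443 = (-272593 - 195273/317062) + 443 = -86429077039/317062 + 443 = -86288618573/317062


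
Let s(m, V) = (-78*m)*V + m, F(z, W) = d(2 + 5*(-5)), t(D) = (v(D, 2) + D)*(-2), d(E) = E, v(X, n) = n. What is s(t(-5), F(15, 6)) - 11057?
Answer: -287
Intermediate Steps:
t(D) = -4 - 2*D (t(D) = (2 + D)*(-2) = -4 - 2*D)
F(z, W) = -23 (F(z, W) = 2 + 5*(-5) = 2 - 25 = -23)
s(m, V) = m - 78*V*m (s(m, V) = -78*V*m + m = m - 78*V*m)
s(t(-5), F(15, 6)) - 11057 = (-4 - 2*(-5))*(1 - 78*(-23)) - 11057 = (-4 + 10)*(1 + 1794) - 11057 = 6*1795 - 11057 = 10770 - 11057 = -287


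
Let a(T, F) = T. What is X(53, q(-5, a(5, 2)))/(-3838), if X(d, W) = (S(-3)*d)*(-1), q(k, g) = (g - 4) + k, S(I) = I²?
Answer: 477/3838 ≈ 0.12428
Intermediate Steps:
q(k, g) = -4 + g + k (q(k, g) = (-4 + g) + k = -4 + g + k)
X(d, W) = -9*d (X(d, W) = ((-3)²*d)*(-1) = (9*d)*(-1) = -9*d)
X(53, q(-5, a(5, 2)))/(-3838) = -9*53/(-3838) = -477*(-1/3838) = 477/3838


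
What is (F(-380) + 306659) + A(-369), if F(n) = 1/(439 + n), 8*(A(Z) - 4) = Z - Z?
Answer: 18093118/59 ≈ 3.0666e+5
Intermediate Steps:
A(Z) = 4 (A(Z) = 4 + (Z - Z)/8 = 4 + (⅛)*0 = 4 + 0 = 4)
(F(-380) + 306659) + A(-369) = (1/(439 - 380) + 306659) + 4 = (1/59 + 306659) + 4 = 18092882/59 + 4 = 18093118/59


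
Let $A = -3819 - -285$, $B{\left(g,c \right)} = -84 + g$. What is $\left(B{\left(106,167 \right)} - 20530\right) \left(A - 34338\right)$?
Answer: $776678976$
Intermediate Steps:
$A = -3534$ ($A = -3819 + 285 = -3534$)
$\left(B{\left(106,167 \right)} - 20530\right) \left(A - 34338\right) = \left(\left(-84 + 106\right) - 20530\right) \left(-3534 - 34338\right) = \left(22 - 20530\right) \left(-37872\right) = \left(-20508\right) \left(-37872\right) = 776678976$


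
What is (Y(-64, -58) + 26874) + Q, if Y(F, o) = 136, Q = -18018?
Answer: 8992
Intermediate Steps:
(Y(-64, -58) + 26874) + Q = (136 + 26874) - 18018 = 27010 - 18018 = 8992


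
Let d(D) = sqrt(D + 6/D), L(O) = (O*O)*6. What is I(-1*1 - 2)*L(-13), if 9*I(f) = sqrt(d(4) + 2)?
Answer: 169*sqrt(8 + 2*sqrt(22))/3 ≈ 234.86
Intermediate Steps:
L(O) = 6*O**2 (L(O) = O**2*6 = 6*O**2)
I(f) = sqrt(2 + sqrt(22)/2)/9 (I(f) = sqrt(sqrt(4 + 6/4) + 2)/9 = sqrt(sqrt(4 + 6*(1/4)) + 2)/9 = sqrt(sqrt(4 + 3/2) + 2)/9 = sqrt(sqrt(11/2) + 2)/9 = sqrt(sqrt(22)/2 + 2)/9 = sqrt(2 + sqrt(22)/2)/9)
I(-1*1 - 2)*L(-13) = (sqrt(8 + 2*sqrt(22))/18)*(6*(-13)**2) = (sqrt(8 + 2*sqrt(22))/18)*(6*169) = (sqrt(8 + 2*sqrt(22))/18)*1014 = 169*sqrt(8 + 2*sqrt(22))/3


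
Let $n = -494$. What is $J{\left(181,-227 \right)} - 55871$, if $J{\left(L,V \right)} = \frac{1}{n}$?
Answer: $- \frac{27600275}{494} \approx -55871.0$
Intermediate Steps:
$J{\left(L,V \right)} = - \frac{1}{494}$ ($J{\left(L,V \right)} = \frac{1}{-494} = - \frac{1}{494}$)
$J{\left(181,-227 \right)} - 55871 = - \frac{1}{494} - 55871 = - \frac{27600275}{494}$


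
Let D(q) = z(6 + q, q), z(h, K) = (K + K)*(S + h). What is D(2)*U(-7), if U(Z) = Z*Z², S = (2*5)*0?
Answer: -10976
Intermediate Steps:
S = 0 (S = 10*0 = 0)
U(Z) = Z³
z(h, K) = 2*K*h (z(h, K) = (K + K)*(0 + h) = (2*K)*h = 2*K*h)
D(q) = 2*q*(6 + q)
D(2)*U(-7) = (2*2*(6 + 2))*(-7)³ = (2*2*8)*(-343) = 32*(-343) = -10976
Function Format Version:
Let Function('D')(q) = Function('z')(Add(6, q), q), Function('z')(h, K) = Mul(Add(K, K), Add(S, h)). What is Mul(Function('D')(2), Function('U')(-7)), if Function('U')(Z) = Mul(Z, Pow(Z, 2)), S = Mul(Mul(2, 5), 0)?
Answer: -10976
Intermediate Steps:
S = 0 (S = Mul(10, 0) = 0)
Function('U')(Z) = Pow(Z, 3)
Function('z')(h, K) = Mul(2, K, h) (Function('z')(h, K) = Mul(Add(K, K), Add(0, h)) = Mul(Mul(2, K), h) = Mul(2, K, h))
Function('D')(q) = Mul(2, q, Add(6, q))
Mul(Function('D')(2), Function('U')(-7)) = Mul(Mul(2, 2, Add(6, 2)), Pow(-7, 3)) = Mul(Mul(2, 2, 8), -343) = Mul(32, -343) = -10976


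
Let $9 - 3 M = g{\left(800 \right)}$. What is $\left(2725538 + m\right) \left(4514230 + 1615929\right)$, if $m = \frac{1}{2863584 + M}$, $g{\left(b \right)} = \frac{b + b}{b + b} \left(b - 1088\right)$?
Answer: $\frac{810955288384510955}{48537} \approx 1.6708 \cdot 10^{13}$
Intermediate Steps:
$g{\left(b \right)} = -1088 + b$ ($g{\left(b \right)} = \frac{2 b}{2 b} \left(-1088 + b\right) = 2 b \frac{1}{2 b} \left(-1088 + b\right) = 1 \left(-1088 + b\right) = -1088 + b$)
$M = 99$ ($M = 3 - \frac{-1088 + 800}{3} = 3 - -96 = 3 + 96 = 99$)
$m = \frac{1}{2863683}$ ($m = \frac{1}{2863584 + 99} = \frac{1}{2863683} \approx 3.492 \cdot 10^{-7}$)
$\left(2725538 + m\right) \left(4514230 + 1615929\right) = \left(2725538 + \frac{1}{2863683}\right) \left(4514230 + 1615929\right) = \frac{7805076836455}{2863683} \cdot 6130159 = \frac{810955288384510955}{48537}$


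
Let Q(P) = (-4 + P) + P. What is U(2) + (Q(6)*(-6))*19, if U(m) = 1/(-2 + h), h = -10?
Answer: -10945/12 ≈ -912.08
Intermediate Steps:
U(m) = -1/12 (U(m) = 1/(-2 - 10) = 1/(-12) = -1/12)
Q(P) = -4 + 2*P
U(2) + (Q(6)*(-6))*19 = -1/12 + ((-4 + 2*6)*(-6))*19 = -1/12 + ((-4 + 12)*(-6))*19 = -1/12 + (8*(-6))*19 = -1/12 - 48*19 = -1/12 - 912 = -10945/12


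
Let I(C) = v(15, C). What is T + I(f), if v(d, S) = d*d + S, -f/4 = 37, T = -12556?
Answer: -12479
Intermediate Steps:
f = -148 (f = -4*37 = -148)
v(d, S) = S + d**2 (v(d, S) = d**2 + S = S + d**2)
I(C) = 225 + C (I(C) = C + 15**2 = C + 225 = 225 + C)
T + I(f) = -12556 + (225 - 148) = -12556 + 77 = -12479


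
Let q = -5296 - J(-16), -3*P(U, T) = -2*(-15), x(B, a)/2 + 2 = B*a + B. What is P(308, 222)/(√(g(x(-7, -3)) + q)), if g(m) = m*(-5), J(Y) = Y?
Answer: I*√6/18 ≈ 0.13608*I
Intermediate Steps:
x(B, a) = -4 + 2*B + 2*B*a (x(B, a) = -4 + 2*(B*a + B) = -4 + 2*(B + B*a) = -4 + (2*B + 2*B*a) = -4 + 2*B + 2*B*a)
P(U, T) = -10 (P(U, T) = -(-2)*(-15)/3 = -⅓*30 = -10)
q = -5280 (q = -5296 - 1*(-16) = -5296 + 16 = -5280)
g(m) = -5*m
P(308, 222)/(√(g(x(-7, -3)) + q)) = -10/√(-5*(-4 + 2*(-7) + 2*(-7)*(-3)) - 5280) = -10/√(-5*(-4 - 14 + 42) - 5280) = -10/√(-5*24 - 5280) = -10/√(-120 - 5280) = -10*(-I*√6/180) = -(-1)*I*√6/18 = I*√6/18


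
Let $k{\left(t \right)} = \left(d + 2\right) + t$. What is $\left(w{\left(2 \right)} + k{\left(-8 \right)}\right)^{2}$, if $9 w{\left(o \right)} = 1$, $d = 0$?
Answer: $\frac{2809}{81} \approx 34.679$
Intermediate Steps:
$k{\left(t \right)} = 2 + t$ ($k{\left(t \right)} = \left(0 + 2\right) + t = 2 + t$)
$w{\left(o \right)} = \frac{1}{9}$ ($w{\left(o \right)} = \frac{1}{9} \cdot 1 = \frac{1}{9}$)
$\left(w{\left(2 \right)} + k{\left(-8 \right)}\right)^{2} = \left(\frac{1}{9} + \left(2 - 8\right)\right)^{2} = \left(\frac{1}{9} - 6\right)^{2} = \left(- \frac{53}{9}\right)^{2} = \frac{2809}{81}$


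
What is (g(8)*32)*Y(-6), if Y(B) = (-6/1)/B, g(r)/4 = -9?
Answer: -1152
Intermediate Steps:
g(r) = -36 (g(r) = 4*(-9) = -36)
Y(B) = -6/B (Y(B) = (-6*1)/B = -6/B)
(g(8)*32)*Y(-6) = (-36*32)*(-6/(-6)) = -(-6912)*(-1)/6 = -1152*1 = -1152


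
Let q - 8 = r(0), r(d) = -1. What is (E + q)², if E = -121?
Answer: 12996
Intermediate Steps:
q = 7 (q = 8 - 1 = 7)
(E + q)² = (-121 + 7)² = (-114)² = 12996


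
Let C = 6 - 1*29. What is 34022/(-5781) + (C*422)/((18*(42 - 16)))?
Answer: -12005447/450918 ≈ -26.624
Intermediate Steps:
C = -23 (C = 6 - 29 = -23)
34022/(-5781) + (C*422)/((18*(42 - 16))) = 34022/(-5781) + (-23*422)/((18*(42 - 16))) = 34022*(-1/5781) - 9706/(18*26) = -34022/5781 - 9706/468 = -34022/5781 - 9706*1/468 = -34022/5781 - 4853/234 = -12005447/450918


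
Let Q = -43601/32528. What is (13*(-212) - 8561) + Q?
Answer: -368162977/32528 ≈ -11318.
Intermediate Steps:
Q = -43601/32528 (Q = -43601*1/32528 = -43601/32528 ≈ -1.3404)
(13*(-212) - 8561) + Q = (13*(-212) - 8561) - 43601/32528 = (-2756 - 8561) - 43601/32528 = -11317 - 43601/32528 = -368162977/32528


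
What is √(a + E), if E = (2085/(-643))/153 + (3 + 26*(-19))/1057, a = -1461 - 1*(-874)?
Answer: I*√705845392635970965/34662201 ≈ 24.238*I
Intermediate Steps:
a = -587 (a = -1461 + 874 = -587)
E = -16835978/34662201 (E = (2085*(-1/643))*(1/153) + (3 - 494)*(1/1057) = -2085/643*1/153 - 491*1/1057 = -695/32793 - 491/1057 = -16835978/34662201 ≈ -0.48572)
√(a + E) = √(-587 - 16835978/34662201) = √(-20363547965/34662201) = I*√705845392635970965/34662201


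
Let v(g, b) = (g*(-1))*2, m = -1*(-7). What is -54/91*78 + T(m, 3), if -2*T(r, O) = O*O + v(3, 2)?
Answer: -669/14 ≈ -47.786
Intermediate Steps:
m = 7
v(g, b) = -2*g (v(g, b) = -g*2 = -2*g)
T(r, O) = 3 - O²/2 (T(r, O) = -(O*O - 2*3)/2 = -(O² - 6)/2 = -(-6 + O²)/2 = 3 - O²/2)
-54/91*78 + T(m, 3) = -54/91*78 + (3 - ½*3²) = -54*1/91*78 + (3 - ½*9) = -54/91*78 + (3 - 9/2) = -324/7 - 3/2 = -669/14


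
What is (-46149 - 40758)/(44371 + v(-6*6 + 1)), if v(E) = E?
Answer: -86907/44336 ≈ -1.9602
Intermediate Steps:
(-46149 - 40758)/(44371 + v(-6*6 + 1)) = (-46149 - 40758)/(44371 + (-6*6 + 1)) = -86907/(44371 + (-36 + 1)) = -86907/(44371 - 35) = -86907/44336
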